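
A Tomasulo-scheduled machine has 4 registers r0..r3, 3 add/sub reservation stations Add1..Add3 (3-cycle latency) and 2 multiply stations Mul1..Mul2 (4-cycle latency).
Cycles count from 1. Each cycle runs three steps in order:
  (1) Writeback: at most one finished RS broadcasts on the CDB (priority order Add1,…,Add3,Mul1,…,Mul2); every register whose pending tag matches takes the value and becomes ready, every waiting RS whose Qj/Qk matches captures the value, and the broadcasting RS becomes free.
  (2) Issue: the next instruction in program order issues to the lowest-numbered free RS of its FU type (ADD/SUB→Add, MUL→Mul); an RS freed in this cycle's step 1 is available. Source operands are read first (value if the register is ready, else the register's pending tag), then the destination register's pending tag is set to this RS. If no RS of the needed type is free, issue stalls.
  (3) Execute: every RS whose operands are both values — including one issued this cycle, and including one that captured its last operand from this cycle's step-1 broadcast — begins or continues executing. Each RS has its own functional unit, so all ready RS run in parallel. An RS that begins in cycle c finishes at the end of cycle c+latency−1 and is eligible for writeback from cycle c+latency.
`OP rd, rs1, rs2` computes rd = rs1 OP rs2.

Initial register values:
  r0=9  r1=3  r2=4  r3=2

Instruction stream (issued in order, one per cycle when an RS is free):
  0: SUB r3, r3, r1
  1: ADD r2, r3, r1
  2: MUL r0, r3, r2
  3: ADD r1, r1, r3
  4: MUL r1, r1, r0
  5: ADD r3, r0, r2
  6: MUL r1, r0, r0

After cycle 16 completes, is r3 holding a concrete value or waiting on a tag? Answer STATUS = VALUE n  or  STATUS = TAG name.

STATUS = VALUE 0

cycle 1: issue SUB r3<-Add1 // r0:9,r1:3,r2:4,r3:Add1
cycle 2: issue ADD r2<-Add2 // r0:9,r1:3,r2:Add2,r3:Add1
cycle 3: issue MUL r0<-Mul1 // r0:Mul1,r1:3,r2:Add2,r3:Add1
cycle 4: CDB Add1=-1; issue ADD r1<-Add1 // r0:Mul1,r1:Add1,r2:Add2,r3:-1
cycle 5: issue MUL r1<-Mul2 // r0:Mul1,r1:Mul2,r2:Add2,r3:-1
cycle 6: issue ADD r3<-Add3 // r0:Mul1,r1:Mul2,r2:Add2,r3:Add3
cycle 7: CDB Add1=2; stall // r0:Mul1,r1:Mul2,r2:Add2,r3:Add3
cycle 8: CDB Add2=2; stall // r0:Mul1,r1:Mul2,r2:2,r3:Add3
cycle 9: stall // r0:Mul1,r1:Mul2,r2:2,r3:Add3
cycle 10: stall // r0:Mul1,r1:Mul2,r2:2,r3:Add3
cycle 11: stall // r0:Mul1,r1:Mul2,r2:2,r3:Add3
cycle 12: CDB Mul1=-2; issue MUL r1<-Mul1 // r0:-2,r1:Mul1,r2:2,r3:Add3
cycle 13: - // r0:-2,r1:Mul1,r2:2,r3:Add3
cycle 14: - // r0:-2,r1:Mul1,r2:2,r3:Add3
cycle 15: CDB Add3=0 // r0:-2,r1:Mul1,r2:2,r3:0
cycle 16: CDB Mul1=4 // r0:-2,r1:4,r2:2,r3:0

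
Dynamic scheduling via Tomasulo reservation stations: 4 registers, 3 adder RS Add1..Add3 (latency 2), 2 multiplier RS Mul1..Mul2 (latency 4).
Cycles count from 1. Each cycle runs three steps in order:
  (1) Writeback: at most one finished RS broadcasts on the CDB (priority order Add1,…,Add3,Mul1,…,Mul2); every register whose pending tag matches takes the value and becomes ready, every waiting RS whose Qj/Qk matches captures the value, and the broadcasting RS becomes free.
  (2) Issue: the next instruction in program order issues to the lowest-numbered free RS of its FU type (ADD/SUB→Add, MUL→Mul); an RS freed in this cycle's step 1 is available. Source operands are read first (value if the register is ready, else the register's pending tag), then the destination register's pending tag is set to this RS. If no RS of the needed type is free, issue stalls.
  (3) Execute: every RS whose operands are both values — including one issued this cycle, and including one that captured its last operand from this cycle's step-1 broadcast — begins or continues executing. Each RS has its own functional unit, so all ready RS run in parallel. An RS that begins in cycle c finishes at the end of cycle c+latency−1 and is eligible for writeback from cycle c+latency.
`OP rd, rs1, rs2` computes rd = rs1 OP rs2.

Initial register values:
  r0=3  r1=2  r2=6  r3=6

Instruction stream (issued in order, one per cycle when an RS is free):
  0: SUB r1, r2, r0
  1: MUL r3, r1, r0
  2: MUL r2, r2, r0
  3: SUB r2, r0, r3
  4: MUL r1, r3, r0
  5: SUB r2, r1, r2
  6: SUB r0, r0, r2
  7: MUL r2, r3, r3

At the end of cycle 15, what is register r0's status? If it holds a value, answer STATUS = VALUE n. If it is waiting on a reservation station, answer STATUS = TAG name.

STATUS = VALUE -30

cycle 1: issue SUB r1<-Add1 // r0:3,r1:Add1,r2:6,r3:6
cycle 2: issue MUL r3<-Mul1 // r0:3,r1:Add1,r2:6,r3:Mul1
cycle 3: CDB Add1=3; issue MUL r2<-Mul2 // r0:3,r1:3,r2:Mul2,r3:Mul1
cycle 4: issue SUB r2<-Add1 // r0:3,r1:3,r2:Add1,r3:Mul1
cycle 5: stall // r0:3,r1:3,r2:Add1,r3:Mul1
cycle 6: stall // r0:3,r1:3,r2:Add1,r3:Mul1
cycle 7: CDB Mul1=9; issue MUL r1<-Mul1 // r0:3,r1:Mul1,r2:Add1,r3:9
cycle 8: CDB Mul2=18; issue SUB r2<-Add2 // r0:3,r1:Mul1,r2:Add2,r3:9
cycle 9: CDB Add1=-6; issue SUB r0<-Add1 // r0:Add1,r1:Mul1,r2:Add2,r3:9
cycle 10: issue MUL r2<-Mul2 // r0:Add1,r1:Mul1,r2:Mul2,r3:9
cycle 11: CDB Mul1=27 // r0:Add1,r1:27,r2:Mul2,r3:9
cycle 12: - // r0:Add1,r1:27,r2:Mul2,r3:9
cycle 13: CDB Add2=33 // r0:Add1,r1:27,r2:Mul2,r3:9
cycle 14: CDB Mul2=81 // r0:Add1,r1:27,r2:81,r3:9
cycle 15: CDB Add1=-30 // r0:-30,r1:27,r2:81,r3:9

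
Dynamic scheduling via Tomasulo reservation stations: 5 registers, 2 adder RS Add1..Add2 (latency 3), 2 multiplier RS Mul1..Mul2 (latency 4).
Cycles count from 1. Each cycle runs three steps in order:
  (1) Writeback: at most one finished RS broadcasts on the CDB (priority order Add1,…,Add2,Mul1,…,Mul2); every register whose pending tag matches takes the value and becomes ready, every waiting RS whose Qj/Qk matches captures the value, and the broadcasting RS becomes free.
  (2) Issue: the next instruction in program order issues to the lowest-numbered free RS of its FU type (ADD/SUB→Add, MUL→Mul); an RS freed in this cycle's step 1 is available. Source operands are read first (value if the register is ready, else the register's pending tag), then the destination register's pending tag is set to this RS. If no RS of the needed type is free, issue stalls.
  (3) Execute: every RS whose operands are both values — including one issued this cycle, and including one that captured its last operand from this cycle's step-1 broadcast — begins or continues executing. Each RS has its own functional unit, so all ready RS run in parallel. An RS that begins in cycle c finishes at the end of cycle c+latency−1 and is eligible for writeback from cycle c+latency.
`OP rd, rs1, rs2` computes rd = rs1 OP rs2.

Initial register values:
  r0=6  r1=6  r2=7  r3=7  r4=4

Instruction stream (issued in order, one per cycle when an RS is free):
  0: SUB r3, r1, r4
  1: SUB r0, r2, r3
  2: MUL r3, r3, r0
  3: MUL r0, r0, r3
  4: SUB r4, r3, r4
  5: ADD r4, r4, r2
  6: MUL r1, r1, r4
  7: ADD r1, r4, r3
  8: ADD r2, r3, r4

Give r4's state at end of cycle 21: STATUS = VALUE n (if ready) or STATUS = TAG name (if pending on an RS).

  c1: issue SUB r3<-Add1  regs: r0:6,r1:6,r2:7,r3:Add1,r4:4
  c2: issue SUB r0<-Add2  regs: r0:Add2,r1:6,r2:7,r3:Add1,r4:4
  c3: issue MUL r3<-Mul1  regs: r0:Add2,r1:6,r2:7,r3:Mul1,r4:4
  c4: CDB Add1=2; issue MUL r0<-Mul2  regs: r0:Mul2,r1:6,r2:7,r3:Mul1,r4:4
  c5: issue SUB r4<-Add1  regs: r0:Mul2,r1:6,r2:7,r3:Mul1,r4:Add1
  c6: stall  regs: r0:Mul2,r1:6,r2:7,r3:Mul1,r4:Add1
  c7: CDB Add2=5; issue ADD r4<-Add2  regs: r0:Mul2,r1:6,r2:7,r3:Mul1,r4:Add2
  c8: stall  regs: r0:Mul2,r1:6,r2:7,r3:Mul1,r4:Add2
  c9: stall  regs: r0:Mul2,r1:6,r2:7,r3:Mul1,r4:Add2
  c10: stall  regs: r0:Mul2,r1:6,r2:7,r3:Mul1,r4:Add2
  c11: CDB Mul1=10; issue MUL r1<-Mul1  regs: r0:Mul2,r1:Mul1,r2:7,r3:10,r4:Add2
  c12: stall  regs: r0:Mul2,r1:Mul1,r2:7,r3:10,r4:Add2
  c13: stall  regs: r0:Mul2,r1:Mul1,r2:7,r3:10,r4:Add2
  c14: CDB Add1=6; issue ADD r1<-Add1  regs: r0:Mul2,r1:Add1,r2:7,r3:10,r4:Add2
  c15: CDB Mul2=50; stall  regs: r0:50,r1:Add1,r2:7,r3:10,r4:Add2
  c16: stall  regs: r0:50,r1:Add1,r2:7,r3:10,r4:Add2
  c17: CDB Add2=13; issue ADD r2<-Add2  regs: r0:50,r1:Add1,r2:Add2,r3:10,r4:13
  c18: -  regs: r0:50,r1:Add1,r2:Add2,r3:10,r4:13
  c19: -  regs: r0:50,r1:Add1,r2:Add2,r3:10,r4:13
  c20: CDB Add1=23  regs: r0:50,r1:23,r2:Add2,r3:10,r4:13
  c21: CDB Add2=23  regs: r0:50,r1:23,r2:23,r3:10,r4:13

STATUS = VALUE 13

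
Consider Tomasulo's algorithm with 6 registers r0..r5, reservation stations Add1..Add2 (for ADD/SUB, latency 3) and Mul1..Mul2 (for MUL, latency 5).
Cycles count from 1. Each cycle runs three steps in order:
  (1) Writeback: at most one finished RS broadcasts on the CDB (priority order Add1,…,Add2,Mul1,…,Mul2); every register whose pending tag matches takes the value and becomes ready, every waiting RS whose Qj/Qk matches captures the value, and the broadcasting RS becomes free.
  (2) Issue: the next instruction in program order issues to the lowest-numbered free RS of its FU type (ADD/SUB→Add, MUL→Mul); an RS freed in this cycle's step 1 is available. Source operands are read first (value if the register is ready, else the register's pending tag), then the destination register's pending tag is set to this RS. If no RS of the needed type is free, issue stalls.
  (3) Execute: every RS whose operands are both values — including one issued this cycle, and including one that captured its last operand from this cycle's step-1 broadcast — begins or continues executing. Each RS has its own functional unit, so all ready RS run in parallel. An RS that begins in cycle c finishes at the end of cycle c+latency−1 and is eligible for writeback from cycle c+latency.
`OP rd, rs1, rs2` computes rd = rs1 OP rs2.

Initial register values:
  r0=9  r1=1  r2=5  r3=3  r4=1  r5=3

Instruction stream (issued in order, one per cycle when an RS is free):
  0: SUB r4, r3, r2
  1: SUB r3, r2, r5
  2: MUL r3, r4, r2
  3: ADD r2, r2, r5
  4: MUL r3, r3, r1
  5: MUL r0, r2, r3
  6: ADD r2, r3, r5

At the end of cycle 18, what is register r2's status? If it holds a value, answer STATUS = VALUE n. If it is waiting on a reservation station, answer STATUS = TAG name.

STATUS = VALUE -7

c1: issue SUB r4<-Add1 | r0:9,r1:1,r2:5,r3:3,r4:Add1,r5:3
c2: issue SUB r3<-Add2 | r0:9,r1:1,r2:5,r3:Add2,r4:Add1,r5:3
c3: issue MUL r3<-Mul1 | r0:9,r1:1,r2:5,r3:Mul1,r4:Add1,r5:3
c4: CDB Add1=-2; issue ADD r2<-Add1 | r0:9,r1:1,r2:Add1,r3:Mul1,r4:-2,r5:3
c5: CDB Add2=2; issue MUL r3<-Mul2 | r0:9,r1:1,r2:Add1,r3:Mul2,r4:-2,r5:3
c6: stall | r0:9,r1:1,r2:Add1,r3:Mul2,r4:-2,r5:3
c7: CDB Add1=8; stall | r0:9,r1:1,r2:8,r3:Mul2,r4:-2,r5:3
c8: stall | r0:9,r1:1,r2:8,r3:Mul2,r4:-2,r5:3
c9: CDB Mul1=-10; issue MUL r0<-Mul1 | r0:Mul1,r1:1,r2:8,r3:Mul2,r4:-2,r5:3
c10: issue ADD r2<-Add1 | r0:Mul1,r1:1,r2:Add1,r3:Mul2,r4:-2,r5:3
c11: - | r0:Mul1,r1:1,r2:Add1,r3:Mul2,r4:-2,r5:3
c12: - | r0:Mul1,r1:1,r2:Add1,r3:Mul2,r4:-2,r5:3
c13: - | r0:Mul1,r1:1,r2:Add1,r3:Mul2,r4:-2,r5:3
c14: CDB Mul2=-10 | r0:Mul1,r1:1,r2:Add1,r3:-10,r4:-2,r5:3
c15: - | r0:Mul1,r1:1,r2:Add1,r3:-10,r4:-2,r5:3
c16: - | r0:Mul1,r1:1,r2:Add1,r3:-10,r4:-2,r5:3
c17: CDB Add1=-7 | r0:Mul1,r1:1,r2:-7,r3:-10,r4:-2,r5:3
c18: - | r0:Mul1,r1:1,r2:-7,r3:-10,r4:-2,r5:3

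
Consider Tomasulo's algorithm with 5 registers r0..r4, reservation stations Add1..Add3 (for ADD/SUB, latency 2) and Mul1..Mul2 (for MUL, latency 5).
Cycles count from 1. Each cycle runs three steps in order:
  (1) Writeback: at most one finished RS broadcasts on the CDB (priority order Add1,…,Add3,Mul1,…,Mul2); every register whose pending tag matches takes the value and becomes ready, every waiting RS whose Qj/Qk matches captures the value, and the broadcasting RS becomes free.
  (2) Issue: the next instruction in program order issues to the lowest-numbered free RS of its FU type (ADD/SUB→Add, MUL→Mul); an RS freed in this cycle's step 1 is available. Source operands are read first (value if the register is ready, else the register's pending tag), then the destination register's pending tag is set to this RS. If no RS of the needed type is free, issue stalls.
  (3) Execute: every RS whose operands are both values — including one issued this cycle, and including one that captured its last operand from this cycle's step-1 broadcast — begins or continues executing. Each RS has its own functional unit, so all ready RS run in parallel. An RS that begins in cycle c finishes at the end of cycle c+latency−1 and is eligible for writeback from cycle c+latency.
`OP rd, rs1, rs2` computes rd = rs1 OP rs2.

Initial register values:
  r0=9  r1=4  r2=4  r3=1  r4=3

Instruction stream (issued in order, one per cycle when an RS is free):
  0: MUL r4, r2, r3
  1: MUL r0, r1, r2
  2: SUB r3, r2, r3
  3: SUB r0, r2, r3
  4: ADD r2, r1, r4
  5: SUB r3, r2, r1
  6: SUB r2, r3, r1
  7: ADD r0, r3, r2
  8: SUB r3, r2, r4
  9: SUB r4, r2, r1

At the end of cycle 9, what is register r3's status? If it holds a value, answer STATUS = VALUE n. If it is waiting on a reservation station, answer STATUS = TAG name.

STATUS = TAG Add3

cycle 1: issue MUL r4<-Mul1 // r0:9,r1:4,r2:4,r3:1,r4:Mul1
cycle 2: issue MUL r0<-Mul2 // r0:Mul2,r1:4,r2:4,r3:1,r4:Mul1
cycle 3: issue SUB r3<-Add1 // r0:Mul2,r1:4,r2:4,r3:Add1,r4:Mul1
cycle 4: issue SUB r0<-Add2 // r0:Add2,r1:4,r2:4,r3:Add1,r4:Mul1
cycle 5: CDB Add1=3; issue ADD r2<-Add1 // r0:Add2,r1:4,r2:Add1,r3:3,r4:Mul1
cycle 6: CDB Mul1=4; issue SUB r3<-Add3 // r0:Add2,r1:4,r2:Add1,r3:Add3,r4:4
cycle 7: CDB Add2=1; issue SUB r2<-Add2 // r0:1,r1:4,r2:Add2,r3:Add3,r4:4
cycle 8: CDB Add1=8; issue ADD r0<-Add1 // r0:Add1,r1:4,r2:Add2,r3:Add3,r4:4
cycle 9: CDB Mul2=16; stall // r0:Add1,r1:4,r2:Add2,r3:Add3,r4:4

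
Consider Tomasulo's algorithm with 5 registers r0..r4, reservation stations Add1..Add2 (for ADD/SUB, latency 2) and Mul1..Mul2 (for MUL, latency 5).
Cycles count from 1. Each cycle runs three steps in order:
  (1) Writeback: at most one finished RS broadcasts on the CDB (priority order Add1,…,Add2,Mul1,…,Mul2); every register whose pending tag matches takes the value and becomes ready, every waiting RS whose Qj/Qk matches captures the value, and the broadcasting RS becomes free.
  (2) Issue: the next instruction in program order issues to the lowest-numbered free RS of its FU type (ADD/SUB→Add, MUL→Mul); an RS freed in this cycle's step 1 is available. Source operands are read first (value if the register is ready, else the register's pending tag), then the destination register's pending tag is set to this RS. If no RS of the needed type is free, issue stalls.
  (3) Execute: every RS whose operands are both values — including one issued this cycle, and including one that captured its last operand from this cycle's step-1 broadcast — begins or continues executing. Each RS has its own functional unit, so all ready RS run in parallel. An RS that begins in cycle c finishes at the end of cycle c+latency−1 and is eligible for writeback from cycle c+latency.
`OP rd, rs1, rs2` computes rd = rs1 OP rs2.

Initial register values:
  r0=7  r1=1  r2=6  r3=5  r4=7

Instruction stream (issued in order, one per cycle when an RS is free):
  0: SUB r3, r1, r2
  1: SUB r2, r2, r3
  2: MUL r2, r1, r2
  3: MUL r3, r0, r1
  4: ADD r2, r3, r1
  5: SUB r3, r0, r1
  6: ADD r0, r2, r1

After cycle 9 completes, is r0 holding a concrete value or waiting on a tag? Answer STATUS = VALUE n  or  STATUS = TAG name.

c1: issue SUB r3<-Add1 | r0:7,r1:1,r2:6,r3:Add1,r4:7
c2: issue SUB r2<-Add2 | r0:7,r1:1,r2:Add2,r3:Add1,r4:7
c3: CDB Add1=-5; issue MUL r2<-Mul1 | r0:7,r1:1,r2:Mul1,r3:-5,r4:7
c4: issue MUL r3<-Mul2 | r0:7,r1:1,r2:Mul1,r3:Mul2,r4:7
c5: CDB Add2=11; issue ADD r2<-Add1 | r0:7,r1:1,r2:Add1,r3:Mul2,r4:7
c6: issue SUB r3<-Add2 | r0:7,r1:1,r2:Add1,r3:Add2,r4:7
c7: stall | r0:7,r1:1,r2:Add1,r3:Add2,r4:7
c8: CDB Add2=6; issue ADD r0<-Add2 | r0:Add2,r1:1,r2:Add1,r3:6,r4:7
c9: CDB Mul2=7 | r0:Add2,r1:1,r2:Add1,r3:6,r4:7

STATUS = TAG Add2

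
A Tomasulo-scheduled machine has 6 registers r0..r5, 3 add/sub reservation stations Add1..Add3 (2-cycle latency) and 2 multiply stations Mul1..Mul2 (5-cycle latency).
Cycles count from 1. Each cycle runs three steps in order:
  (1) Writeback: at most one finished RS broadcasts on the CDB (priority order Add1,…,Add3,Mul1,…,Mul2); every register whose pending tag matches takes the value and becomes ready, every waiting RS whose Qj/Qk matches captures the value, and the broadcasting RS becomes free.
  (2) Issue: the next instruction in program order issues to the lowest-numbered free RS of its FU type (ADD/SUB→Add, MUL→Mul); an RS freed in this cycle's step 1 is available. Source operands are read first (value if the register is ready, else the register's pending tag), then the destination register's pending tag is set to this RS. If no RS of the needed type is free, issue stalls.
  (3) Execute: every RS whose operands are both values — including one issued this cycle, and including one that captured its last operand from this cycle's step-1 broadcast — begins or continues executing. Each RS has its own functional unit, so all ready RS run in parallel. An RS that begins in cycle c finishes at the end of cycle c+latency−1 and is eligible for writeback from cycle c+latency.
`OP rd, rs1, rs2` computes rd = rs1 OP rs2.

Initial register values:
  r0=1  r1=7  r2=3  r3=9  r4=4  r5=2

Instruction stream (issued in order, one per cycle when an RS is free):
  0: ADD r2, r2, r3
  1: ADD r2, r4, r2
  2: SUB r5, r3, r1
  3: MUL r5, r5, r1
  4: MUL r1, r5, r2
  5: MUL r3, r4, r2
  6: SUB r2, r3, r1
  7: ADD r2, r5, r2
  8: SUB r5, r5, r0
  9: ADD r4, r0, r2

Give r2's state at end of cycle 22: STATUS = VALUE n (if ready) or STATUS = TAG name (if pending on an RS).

STATUS = VALUE -146

cycle 1: issue ADD r2<-Add1 // r0:1,r1:7,r2:Add1,r3:9,r4:4,r5:2
cycle 2: issue ADD r2<-Add2 // r0:1,r1:7,r2:Add2,r3:9,r4:4,r5:2
cycle 3: CDB Add1=12; issue SUB r5<-Add1 // r0:1,r1:7,r2:Add2,r3:9,r4:4,r5:Add1
cycle 4: issue MUL r5<-Mul1 // r0:1,r1:7,r2:Add2,r3:9,r4:4,r5:Mul1
cycle 5: CDB Add1=2; issue MUL r1<-Mul2 // r0:1,r1:Mul2,r2:Add2,r3:9,r4:4,r5:Mul1
cycle 6: CDB Add2=16; stall // r0:1,r1:Mul2,r2:16,r3:9,r4:4,r5:Mul1
cycle 7: stall // r0:1,r1:Mul2,r2:16,r3:9,r4:4,r5:Mul1
cycle 8: stall // r0:1,r1:Mul2,r2:16,r3:9,r4:4,r5:Mul1
cycle 9: stall // r0:1,r1:Mul2,r2:16,r3:9,r4:4,r5:Mul1
cycle 10: CDB Mul1=14; issue MUL r3<-Mul1 // r0:1,r1:Mul2,r2:16,r3:Mul1,r4:4,r5:14
cycle 11: issue SUB r2<-Add1 // r0:1,r1:Mul2,r2:Add1,r3:Mul1,r4:4,r5:14
cycle 12: issue ADD r2<-Add2 // r0:1,r1:Mul2,r2:Add2,r3:Mul1,r4:4,r5:14
cycle 13: issue SUB r5<-Add3 // r0:1,r1:Mul2,r2:Add2,r3:Mul1,r4:4,r5:Add3
cycle 14: stall // r0:1,r1:Mul2,r2:Add2,r3:Mul1,r4:4,r5:Add3
cycle 15: CDB Add3=13; issue ADD r4<-Add3 // r0:1,r1:Mul2,r2:Add2,r3:Mul1,r4:Add3,r5:13
cycle 16: CDB Mul1=64 // r0:1,r1:Mul2,r2:Add2,r3:64,r4:Add3,r5:13
cycle 17: CDB Mul2=224 // r0:1,r1:224,r2:Add2,r3:64,r4:Add3,r5:13
cycle 18: - // r0:1,r1:224,r2:Add2,r3:64,r4:Add3,r5:13
cycle 19: CDB Add1=-160 // r0:1,r1:224,r2:Add2,r3:64,r4:Add3,r5:13
cycle 20: - // r0:1,r1:224,r2:Add2,r3:64,r4:Add3,r5:13
cycle 21: CDB Add2=-146 // r0:1,r1:224,r2:-146,r3:64,r4:Add3,r5:13
cycle 22: - // r0:1,r1:224,r2:-146,r3:64,r4:Add3,r5:13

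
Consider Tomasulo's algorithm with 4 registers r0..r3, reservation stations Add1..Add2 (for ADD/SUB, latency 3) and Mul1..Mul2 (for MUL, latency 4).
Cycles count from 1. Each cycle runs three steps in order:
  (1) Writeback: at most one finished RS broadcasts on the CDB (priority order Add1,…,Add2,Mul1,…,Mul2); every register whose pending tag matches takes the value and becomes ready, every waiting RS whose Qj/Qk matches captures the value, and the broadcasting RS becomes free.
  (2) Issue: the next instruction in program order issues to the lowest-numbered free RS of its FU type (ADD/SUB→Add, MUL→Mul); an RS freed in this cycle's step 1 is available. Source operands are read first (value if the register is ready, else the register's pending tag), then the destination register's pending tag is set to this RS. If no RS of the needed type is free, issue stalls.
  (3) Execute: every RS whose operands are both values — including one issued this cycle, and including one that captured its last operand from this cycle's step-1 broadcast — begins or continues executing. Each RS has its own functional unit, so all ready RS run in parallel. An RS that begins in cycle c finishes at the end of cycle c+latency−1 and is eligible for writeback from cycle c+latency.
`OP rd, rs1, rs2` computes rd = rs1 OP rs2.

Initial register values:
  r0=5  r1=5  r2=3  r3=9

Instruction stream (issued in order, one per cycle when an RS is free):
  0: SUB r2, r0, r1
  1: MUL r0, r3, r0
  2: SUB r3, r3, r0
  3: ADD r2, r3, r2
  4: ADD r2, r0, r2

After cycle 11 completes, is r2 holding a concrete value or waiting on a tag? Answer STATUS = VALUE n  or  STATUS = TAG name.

c1: issue SUB r2<-Add1 | r0:5,r1:5,r2:Add1,r3:9
c2: issue MUL r0<-Mul1 | r0:Mul1,r1:5,r2:Add1,r3:9
c3: issue SUB r3<-Add2 | r0:Mul1,r1:5,r2:Add1,r3:Add2
c4: CDB Add1=0; issue ADD r2<-Add1 | r0:Mul1,r1:5,r2:Add1,r3:Add2
c5: stall | r0:Mul1,r1:5,r2:Add1,r3:Add2
c6: CDB Mul1=45; stall | r0:45,r1:5,r2:Add1,r3:Add2
c7: stall | r0:45,r1:5,r2:Add1,r3:Add2
c8: stall | r0:45,r1:5,r2:Add1,r3:Add2
c9: CDB Add2=-36; issue ADD r2<-Add2 | r0:45,r1:5,r2:Add2,r3:-36
c10: - | r0:45,r1:5,r2:Add2,r3:-36
c11: - | r0:45,r1:5,r2:Add2,r3:-36

STATUS = TAG Add2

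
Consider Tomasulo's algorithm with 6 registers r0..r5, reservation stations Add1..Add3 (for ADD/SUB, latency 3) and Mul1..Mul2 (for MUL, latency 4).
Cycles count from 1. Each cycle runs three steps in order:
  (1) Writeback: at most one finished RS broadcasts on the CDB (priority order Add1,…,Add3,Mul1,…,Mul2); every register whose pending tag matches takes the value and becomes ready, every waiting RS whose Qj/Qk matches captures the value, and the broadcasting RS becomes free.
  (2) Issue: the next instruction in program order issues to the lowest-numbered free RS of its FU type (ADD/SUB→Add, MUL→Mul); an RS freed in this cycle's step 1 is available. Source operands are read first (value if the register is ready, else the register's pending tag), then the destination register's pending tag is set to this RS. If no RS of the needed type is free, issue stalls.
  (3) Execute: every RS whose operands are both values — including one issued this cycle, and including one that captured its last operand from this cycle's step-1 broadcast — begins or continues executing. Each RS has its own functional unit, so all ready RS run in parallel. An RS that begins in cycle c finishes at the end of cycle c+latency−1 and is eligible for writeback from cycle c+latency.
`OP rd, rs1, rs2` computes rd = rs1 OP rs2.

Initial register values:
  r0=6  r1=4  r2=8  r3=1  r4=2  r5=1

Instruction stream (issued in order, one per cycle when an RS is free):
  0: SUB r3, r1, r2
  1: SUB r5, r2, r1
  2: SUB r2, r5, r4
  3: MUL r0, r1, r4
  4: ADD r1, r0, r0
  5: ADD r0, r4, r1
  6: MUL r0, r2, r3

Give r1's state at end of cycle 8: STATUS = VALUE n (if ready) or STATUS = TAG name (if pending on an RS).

cycle 1: issue SUB r3<-Add1 // r0:6,r1:4,r2:8,r3:Add1,r4:2,r5:1
cycle 2: issue SUB r5<-Add2 // r0:6,r1:4,r2:8,r3:Add1,r4:2,r5:Add2
cycle 3: issue SUB r2<-Add3 // r0:6,r1:4,r2:Add3,r3:Add1,r4:2,r5:Add2
cycle 4: CDB Add1=-4; issue MUL r0<-Mul1 // r0:Mul1,r1:4,r2:Add3,r3:-4,r4:2,r5:Add2
cycle 5: CDB Add2=4; issue ADD r1<-Add1 // r0:Mul1,r1:Add1,r2:Add3,r3:-4,r4:2,r5:4
cycle 6: issue ADD r0<-Add2 // r0:Add2,r1:Add1,r2:Add3,r3:-4,r4:2,r5:4
cycle 7: issue MUL r0<-Mul2 // r0:Mul2,r1:Add1,r2:Add3,r3:-4,r4:2,r5:4
cycle 8: CDB Add3=2 // r0:Mul2,r1:Add1,r2:2,r3:-4,r4:2,r5:4

STATUS = TAG Add1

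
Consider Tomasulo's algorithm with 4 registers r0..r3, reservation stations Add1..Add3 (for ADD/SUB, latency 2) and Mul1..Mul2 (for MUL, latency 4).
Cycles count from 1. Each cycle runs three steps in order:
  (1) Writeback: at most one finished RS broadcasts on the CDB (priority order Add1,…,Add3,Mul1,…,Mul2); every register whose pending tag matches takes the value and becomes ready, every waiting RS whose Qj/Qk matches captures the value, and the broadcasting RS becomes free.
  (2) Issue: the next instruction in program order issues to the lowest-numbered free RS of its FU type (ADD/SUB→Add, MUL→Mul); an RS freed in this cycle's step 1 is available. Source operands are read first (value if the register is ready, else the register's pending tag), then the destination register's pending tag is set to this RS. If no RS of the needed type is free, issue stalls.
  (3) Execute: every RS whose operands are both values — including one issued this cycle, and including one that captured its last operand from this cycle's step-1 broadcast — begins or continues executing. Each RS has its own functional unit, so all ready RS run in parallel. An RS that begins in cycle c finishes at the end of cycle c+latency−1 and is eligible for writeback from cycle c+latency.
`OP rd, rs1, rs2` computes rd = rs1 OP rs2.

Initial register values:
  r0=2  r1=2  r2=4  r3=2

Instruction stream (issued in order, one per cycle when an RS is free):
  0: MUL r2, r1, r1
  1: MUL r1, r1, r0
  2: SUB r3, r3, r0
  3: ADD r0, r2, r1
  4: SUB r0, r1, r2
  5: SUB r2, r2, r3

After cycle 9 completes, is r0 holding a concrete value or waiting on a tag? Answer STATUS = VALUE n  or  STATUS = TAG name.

STATUS = VALUE 0

cycle 1: issue MUL r2<-Mul1 // r0:2,r1:2,r2:Mul1,r3:2
cycle 2: issue MUL r1<-Mul2 // r0:2,r1:Mul2,r2:Mul1,r3:2
cycle 3: issue SUB r3<-Add1 // r0:2,r1:Mul2,r2:Mul1,r3:Add1
cycle 4: issue ADD r0<-Add2 // r0:Add2,r1:Mul2,r2:Mul1,r3:Add1
cycle 5: CDB Add1=0; issue SUB r0<-Add1 // r0:Add1,r1:Mul2,r2:Mul1,r3:0
cycle 6: CDB Mul1=4; issue SUB r2<-Add3 // r0:Add1,r1:Mul2,r2:Add3,r3:0
cycle 7: CDB Mul2=4 // r0:Add1,r1:4,r2:Add3,r3:0
cycle 8: CDB Add3=4 // r0:Add1,r1:4,r2:4,r3:0
cycle 9: CDB Add1=0 // r0:0,r1:4,r2:4,r3:0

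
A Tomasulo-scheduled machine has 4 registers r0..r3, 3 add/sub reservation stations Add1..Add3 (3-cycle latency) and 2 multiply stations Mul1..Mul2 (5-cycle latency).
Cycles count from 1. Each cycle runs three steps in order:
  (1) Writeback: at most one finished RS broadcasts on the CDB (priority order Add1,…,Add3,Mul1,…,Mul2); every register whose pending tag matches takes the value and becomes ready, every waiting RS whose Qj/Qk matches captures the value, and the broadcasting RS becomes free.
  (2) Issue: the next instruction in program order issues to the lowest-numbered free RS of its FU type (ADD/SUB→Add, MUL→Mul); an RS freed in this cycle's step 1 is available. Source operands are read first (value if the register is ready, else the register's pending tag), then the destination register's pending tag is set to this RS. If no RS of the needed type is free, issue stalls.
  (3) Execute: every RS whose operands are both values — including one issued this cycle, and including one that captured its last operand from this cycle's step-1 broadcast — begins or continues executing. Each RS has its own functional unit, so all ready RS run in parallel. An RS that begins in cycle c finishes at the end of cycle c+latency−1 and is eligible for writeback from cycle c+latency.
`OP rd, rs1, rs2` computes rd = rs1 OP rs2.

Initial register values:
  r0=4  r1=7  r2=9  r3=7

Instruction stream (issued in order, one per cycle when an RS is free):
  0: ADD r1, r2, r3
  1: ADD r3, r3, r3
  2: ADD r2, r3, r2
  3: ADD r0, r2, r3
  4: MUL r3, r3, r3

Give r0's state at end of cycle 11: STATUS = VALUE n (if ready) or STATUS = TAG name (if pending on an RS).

cycle 1: issue ADD r1<-Add1 // r0:4,r1:Add1,r2:9,r3:7
cycle 2: issue ADD r3<-Add2 // r0:4,r1:Add1,r2:9,r3:Add2
cycle 3: issue ADD r2<-Add3 // r0:4,r1:Add1,r2:Add3,r3:Add2
cycle 4: CDB Add1=16; issue ADD r0<-Add1 // r0:Add1,r1:16,r2:Add3,r3:Add2
cycle 5: CDB Add2=14; issue MUL r3<-Mul1 // r0:Add1,r1:16,r2:Add3,r3:Mul1
cycle 6: - // r0:Add1,r1:16,r2:Add3,r3:Mul1
cycle 7: - // r0:Add1,r1:16,r2:Add3,r3:Mul1
cycle 8: CDB Add3=23 // r0:Add1,r1:16,r2:23,r3:Mul1
cycle 9: - // r0:Add1,r1:16,r2:23,r3:Mul1
cycle 10: CDB Mul1=196 // r0:Add1,r1:16,r2:23,r3:196
cycle 11: CDB Add1=37 // r0:37,r1:16,r2:23,r3:196

STATUS = VALUE 37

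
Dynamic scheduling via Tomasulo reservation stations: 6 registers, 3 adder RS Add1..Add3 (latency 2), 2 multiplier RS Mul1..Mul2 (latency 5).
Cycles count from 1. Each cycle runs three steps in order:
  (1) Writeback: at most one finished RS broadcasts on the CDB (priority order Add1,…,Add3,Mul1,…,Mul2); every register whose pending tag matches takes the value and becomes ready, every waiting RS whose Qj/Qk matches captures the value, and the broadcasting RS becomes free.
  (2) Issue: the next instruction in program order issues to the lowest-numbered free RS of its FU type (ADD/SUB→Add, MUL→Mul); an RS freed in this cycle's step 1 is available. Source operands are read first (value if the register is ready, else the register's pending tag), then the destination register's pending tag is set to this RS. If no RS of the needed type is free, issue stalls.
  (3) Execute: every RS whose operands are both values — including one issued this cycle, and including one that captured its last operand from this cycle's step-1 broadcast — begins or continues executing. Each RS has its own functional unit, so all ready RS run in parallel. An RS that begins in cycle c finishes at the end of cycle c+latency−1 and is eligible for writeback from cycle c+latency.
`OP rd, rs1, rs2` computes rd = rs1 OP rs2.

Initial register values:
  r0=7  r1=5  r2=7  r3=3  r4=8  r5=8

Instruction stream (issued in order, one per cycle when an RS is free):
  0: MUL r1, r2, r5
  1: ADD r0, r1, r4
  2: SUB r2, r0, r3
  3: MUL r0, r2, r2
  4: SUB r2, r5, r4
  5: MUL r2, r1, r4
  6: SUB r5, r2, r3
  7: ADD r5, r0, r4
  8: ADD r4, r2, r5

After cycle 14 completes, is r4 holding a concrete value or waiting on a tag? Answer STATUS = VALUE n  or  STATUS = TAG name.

STATUS = TAG Add2

  c1: issue MUL r1<-Mul1  regs: r0:7,r1:Mul1,r2:7,r3:3,r4:8,r5:8
  c2: issue ADD r0<-Add1  regs: r0:Add1,r1:Mul1,r2:7,r3:3,r4:8,r5:8
  c3: issue SUB r2<-Add2  regs: r0:Add1,r1:Mul1,r2:Add2,r3:3,r4:8,r5:8
  c4: issue MUL r0<-Mul2  regs: r0:Mul2,r1:Mul1,r2:Add2,r3:3,r4:8,r5:8
  c5: issue SUB r2<-Add3  regs: r0:Mul2,r1:Mul1,r2:Add3,r3:3,r4:8,r5:8
  c6: CDB Mul1=56; issue MUL r2<-Mul1  regs: r0:Mul2,r1:56,r2:Mul1,r3:3,r4:8,r5:8
  c7: CDB Add3=0; issue SUB r5<-Add3  regs: r0:Mul2,r1:56,r2:Mul1,r3:3,r4:8,r5:Add3
  c8: CDB Add1=64; issue ADD r5<-Add1  regs: r0:Mul2,r1:56,r2:Mul1,r3:3,r4:8,r5:Add1
  c9: stall  regs: r0:Mul2,r1:56,r2:Mul1,r3:3,r4:8,r5:Add1
  c10: CDB Add2=61; issue ADD r4<-Add2  regs: r0:Mul2,r1:56,r2:Mul1,r3:3,r4:Add2,r5:Add1
  c11: CDB Mul1=448  regs: r0:Mul2,r1:56,r2:448,r3:3,r4:Add2,r5:Add1
  c12: -  regs: r0:Mul2,r1:56,r2:448,r3:3,r4:Add2,r5:Add1
  c13: CDB Add3=445  regs: r0:Mul2,r1:56,r2:448,r3:3,r4:Add2,r5:Add1
  c14: -  regs: r0:Mul2,r1:56,r2:448,r3:3,r4:Add2,r5:Add1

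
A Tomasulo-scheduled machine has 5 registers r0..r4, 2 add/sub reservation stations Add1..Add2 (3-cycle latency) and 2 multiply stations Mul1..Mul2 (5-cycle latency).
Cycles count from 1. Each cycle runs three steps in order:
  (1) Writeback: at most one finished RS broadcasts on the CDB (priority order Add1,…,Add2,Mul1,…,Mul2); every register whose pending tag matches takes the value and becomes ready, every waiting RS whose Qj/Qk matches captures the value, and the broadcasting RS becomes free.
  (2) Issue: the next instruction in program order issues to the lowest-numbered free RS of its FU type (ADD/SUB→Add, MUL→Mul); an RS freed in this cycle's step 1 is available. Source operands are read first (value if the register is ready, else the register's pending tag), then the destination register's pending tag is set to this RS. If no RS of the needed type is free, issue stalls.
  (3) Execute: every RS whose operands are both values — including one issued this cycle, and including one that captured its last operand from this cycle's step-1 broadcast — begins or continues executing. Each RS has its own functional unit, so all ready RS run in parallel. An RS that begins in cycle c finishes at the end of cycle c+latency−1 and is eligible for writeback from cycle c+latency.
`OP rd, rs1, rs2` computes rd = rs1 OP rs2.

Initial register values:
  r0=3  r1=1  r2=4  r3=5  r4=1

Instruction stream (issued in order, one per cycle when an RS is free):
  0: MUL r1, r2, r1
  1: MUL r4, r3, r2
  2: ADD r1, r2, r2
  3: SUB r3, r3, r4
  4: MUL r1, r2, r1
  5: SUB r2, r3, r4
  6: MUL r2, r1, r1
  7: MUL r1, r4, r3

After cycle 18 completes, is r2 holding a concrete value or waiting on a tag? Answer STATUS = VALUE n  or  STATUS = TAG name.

STATUS = VALUE 1024

c1: issue MUL r1<-Mul1 | r0:3,r1:Mul1,r2:4,r3:5,r4:1
c2: issue MUL r4<-Mul2 | r0:3,r1:Mul1,r2:4,r3:5,r4:Mul2
c3: issue ADD r1<-Add1 | r0:3,r1:Add1,r2:4,r3:5,r4:Mul2
c4: issue SUB r3<-Add2 | r0:3,r1:Add1,r2:4,r3:Add2,r4:Mul2
c5: stall | r0:3,r1:Add1,r2:4,r3:Add2,r4:Mul2
c6: CDB Add1=8; stall | r0:3,r1:8,r2:4,r3:Add2,r4:Mul2
c7: CDB Mul1=4; issue MUL r1<-Mul1 | r0:3,r1:Mul1,r2:4,r3:Add2,r4:Mul2
c8: CDB Mul2=20; issue SUB r2<-Add1 | r0:3,r1:Mul1,r2:Add1,r3:Add2,r4:20
c9: issue MUL r2<-Mul2 | r0:3,r1:Mul1,r2:Mul2,r3:Add2,r4:20
c10: stall | r0:3,r1:Mul1,r2:Mul2,r3:Add2,r4:20
c11: CDB Add2=-15; stall | r0:3,r1:Mul1,r2:Mul2,r3:-15,r4:20
c12: CDB Mul1=32; issue MUL r1<-Mul1 | r0:3,r1:Mul1,r2:Mul2,r3:-15,r4:20
c13: - | r0:3,r1:Mul1,r2:Mul2,r3:-15,r4:20
c14: CDB Add1=-35 | r0:3,r1:Mul1,r2:Mul2,r3:-15,r4:20
c15: - | r0:3,r1:Mul1,r2:Mul2,r3:-15,r4:20
c16: - | r0:3,r1:Mul1,r2:Mul2,r3:-15,r4:20
c17: CDB Mul1=-300 | r0:3,r1:-300,r2:Mul2,r3:-15,r4:20
c18: CDB Mul2=1024 | r0:3,r1:-300,r2:1024,r3:-15,r4:20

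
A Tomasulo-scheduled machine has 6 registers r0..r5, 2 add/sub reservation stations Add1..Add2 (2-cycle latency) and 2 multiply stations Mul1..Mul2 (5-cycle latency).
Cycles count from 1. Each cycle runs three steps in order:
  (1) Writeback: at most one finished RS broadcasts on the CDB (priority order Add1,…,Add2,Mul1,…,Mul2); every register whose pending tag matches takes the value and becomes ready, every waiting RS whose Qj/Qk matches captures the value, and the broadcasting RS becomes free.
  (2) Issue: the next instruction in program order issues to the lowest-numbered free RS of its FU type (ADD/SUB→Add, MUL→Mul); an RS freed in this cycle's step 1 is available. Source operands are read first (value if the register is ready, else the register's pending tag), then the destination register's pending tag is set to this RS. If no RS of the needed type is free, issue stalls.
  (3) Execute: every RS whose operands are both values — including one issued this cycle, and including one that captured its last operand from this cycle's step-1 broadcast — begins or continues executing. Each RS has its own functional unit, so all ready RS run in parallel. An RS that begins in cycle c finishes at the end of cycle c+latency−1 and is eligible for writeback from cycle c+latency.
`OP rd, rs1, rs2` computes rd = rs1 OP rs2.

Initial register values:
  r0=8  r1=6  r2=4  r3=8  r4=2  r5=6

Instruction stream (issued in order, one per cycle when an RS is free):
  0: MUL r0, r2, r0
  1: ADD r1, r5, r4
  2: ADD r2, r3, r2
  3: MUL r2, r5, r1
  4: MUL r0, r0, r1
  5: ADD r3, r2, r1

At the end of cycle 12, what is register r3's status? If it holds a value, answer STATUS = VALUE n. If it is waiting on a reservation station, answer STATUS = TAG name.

STATUS = VALUE 56

  c1: issue MUL r0<-Mul1  regs: r0:Mul1,r1:6,r2:4,r3:8,r4:2,r5:6
  c2: issue ADD r1<-Add1  regs: r0:Mul1,r1:Add1,r2:4,r3:8,r4:2,r5:6
  c3: issue ADD r2<-Add2  regs: r0:Mul1,r1:Add1,r2:Add2,r3:8,r4:2,r5:6
  c4: CDB Add1=8; issue MUL r2<-Mul2  regs: r0:Mul1,r1:8,r2:Mul2,r3:8,r4:2,r5:6
  c5: CDB Add2=12; stall  regs: r0:Mul1,r1:8,r2:Mul2,r3:8,r4:2,r5:6
  c6: CDB Mul1=32; issue MUL r0<-Mul1  regs: r0:Mul1,r1:8,r2:Mul2,r3:8,r4:2,r5:6
  c7: issue ADD r3<-Add1  regs: r0:Mul1,r1:8,r2:Mul2,r3:Add1,r4:2,r5:6
  c8: -  regs: r0:Mul1,r1:8,r2:Mul2,r3:Add1,r4:2,r5:6
  c9: CDB Mul2=48  regs: r0:Mul1,r1:8,r2:48,r3:Add1,r4:2,r5:6
  c10: -  regs: r0:Mul1,r1:8,r2:48,r3:Add1,r4:2,r5:6
  c11: CDB Add1=56  regs: r0:Mul1,r1:8,r2:48,r3:56,r4:2,r5:6
  c12: CDB Mul1=256  regs: r0:256,r1:8,r2:48,r3:56,r4:2,r5:6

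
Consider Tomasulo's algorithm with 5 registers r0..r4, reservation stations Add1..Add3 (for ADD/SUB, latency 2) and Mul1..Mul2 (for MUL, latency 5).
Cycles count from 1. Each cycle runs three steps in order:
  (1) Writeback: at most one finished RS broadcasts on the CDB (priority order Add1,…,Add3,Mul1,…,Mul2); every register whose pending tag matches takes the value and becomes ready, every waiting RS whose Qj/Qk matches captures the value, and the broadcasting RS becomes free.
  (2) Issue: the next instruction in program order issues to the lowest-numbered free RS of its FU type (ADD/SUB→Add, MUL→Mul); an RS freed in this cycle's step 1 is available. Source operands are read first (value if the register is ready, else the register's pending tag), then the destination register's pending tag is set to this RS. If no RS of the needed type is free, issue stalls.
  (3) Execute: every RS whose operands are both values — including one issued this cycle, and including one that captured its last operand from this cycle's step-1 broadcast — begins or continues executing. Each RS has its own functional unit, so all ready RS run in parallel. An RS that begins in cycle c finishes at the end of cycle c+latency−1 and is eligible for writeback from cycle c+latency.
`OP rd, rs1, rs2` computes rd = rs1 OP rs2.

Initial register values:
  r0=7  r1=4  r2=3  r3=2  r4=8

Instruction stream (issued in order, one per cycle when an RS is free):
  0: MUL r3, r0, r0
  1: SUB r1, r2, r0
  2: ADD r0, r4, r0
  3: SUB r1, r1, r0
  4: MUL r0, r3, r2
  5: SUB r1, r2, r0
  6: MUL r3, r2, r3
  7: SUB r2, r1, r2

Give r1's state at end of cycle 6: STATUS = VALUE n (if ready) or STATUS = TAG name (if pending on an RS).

c1: issue MUL r3<-Mul1 | r0:7,r1:4,r2:3,r3:Mul1,r4:8
c2: issue SUB r1<-Add1 | r0:7,r1:Add1,r2:3,r3:Mul1,r4:8
c3: issue ADD r0<-Add2 | r0:Add2,r1:Add1,r2:3,r3:Mul1,r4:8
c4: CDB Add1=-4; issue SUB r1<-Add1 | r0:Add2,r1:Add1,r2:3,r3:Mul1,r4:8
c5: CDB Add2=15; issue MUL r0<-Mul2 | r0:Mul2,r1:Add1,r2:3,r3:Mul1,r4:8
c6: CDB Mul1=49; issue SUB r1<-Add2 | r0:Mul2,r1:Add2,r2:3,r3:49,r4:8

STATUS = TAG Add2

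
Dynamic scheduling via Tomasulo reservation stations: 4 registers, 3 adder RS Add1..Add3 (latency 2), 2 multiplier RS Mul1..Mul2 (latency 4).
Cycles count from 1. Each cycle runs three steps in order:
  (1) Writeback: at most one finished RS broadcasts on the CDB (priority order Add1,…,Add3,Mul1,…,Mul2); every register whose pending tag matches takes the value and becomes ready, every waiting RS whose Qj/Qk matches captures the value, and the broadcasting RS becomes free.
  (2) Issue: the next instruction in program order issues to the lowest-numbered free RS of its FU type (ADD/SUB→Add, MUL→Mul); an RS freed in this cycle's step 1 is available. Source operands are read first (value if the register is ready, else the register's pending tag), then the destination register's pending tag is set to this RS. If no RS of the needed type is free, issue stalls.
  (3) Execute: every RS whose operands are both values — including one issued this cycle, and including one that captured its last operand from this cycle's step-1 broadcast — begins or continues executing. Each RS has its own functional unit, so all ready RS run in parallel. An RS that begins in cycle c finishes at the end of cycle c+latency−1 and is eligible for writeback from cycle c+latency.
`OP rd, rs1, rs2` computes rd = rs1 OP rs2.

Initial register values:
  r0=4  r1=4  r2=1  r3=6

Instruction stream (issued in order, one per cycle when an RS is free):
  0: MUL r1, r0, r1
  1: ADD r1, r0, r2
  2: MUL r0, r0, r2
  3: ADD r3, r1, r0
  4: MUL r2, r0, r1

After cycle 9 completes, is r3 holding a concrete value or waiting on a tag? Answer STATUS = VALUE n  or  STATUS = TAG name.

STATUS = VALUE 9

cycle 1: issue MUL r1<-Mul1 // r0:4,r1:Mul1,r2:1,r3:6
cycle 2: issue ADD r1<-Add1 // r0:4,r1:Add1,r2:1,r3:6
cycle 3: issue MUL r0<-Mul2 // r0:Mul2,r1:Add1,r2:1,r3:6
cycle 4: CDB Add1=5; issue ADD r3<-Add1 // r0:Mul2,r1:5,r2:1,r3:Add1
cycle 5: CDB Mul1=16; issue MUL r2<-Mul1 // r0:Mul2,r1:5,r2:Mul1,r3:Add1
cycle 6: - // r0:Mul2,r1:5,r2:Mul1,r3:Add1
cycle 7: CDB Mul2=4 // r0:4,r1:5,r2:Mul1,r3:Add1
cycle 8: - // r0:4,r1:5,r2:Mul1,r3:Add1
cycle 9: CDB Add1=9 // r0:4,r1:5,r2:Mul1,r3:9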